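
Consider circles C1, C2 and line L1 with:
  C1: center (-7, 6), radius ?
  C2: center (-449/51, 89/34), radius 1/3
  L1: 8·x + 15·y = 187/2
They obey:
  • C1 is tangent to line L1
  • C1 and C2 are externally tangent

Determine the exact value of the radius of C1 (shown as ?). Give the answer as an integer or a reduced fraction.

7/2

1. [C1‖L1]  r_C1² − 49/4 = 0  ⇒  r_C1 = 7/2 (r>0 drops 1)
2. [ext C1·C2]  r_C1² + (2/3)r_C1 − 175/12 = 0  ⇒  r_C1 = 7/2 (r>0 drops 1)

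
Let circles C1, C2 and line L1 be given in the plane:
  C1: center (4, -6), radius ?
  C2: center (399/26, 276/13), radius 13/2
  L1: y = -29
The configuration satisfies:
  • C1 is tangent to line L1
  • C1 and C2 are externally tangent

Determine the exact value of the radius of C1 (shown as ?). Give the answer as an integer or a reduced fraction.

1. [C1‖L1]  r_C1² − 529 = 0  ⇒  r_C1 = 23 (r>0 drops 1)
2. [ext C1·C2]  r_C1² + 13r_C1 − 828 = 0  ⇒  r_C1 = 23 (r>0 drops 1)

23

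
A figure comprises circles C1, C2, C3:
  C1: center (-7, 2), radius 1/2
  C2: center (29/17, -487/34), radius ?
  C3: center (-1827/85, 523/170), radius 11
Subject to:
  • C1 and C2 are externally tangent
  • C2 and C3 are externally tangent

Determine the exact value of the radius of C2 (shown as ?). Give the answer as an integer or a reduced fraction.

1. [ext C1·C2]  r_C2² + 1r_C2 − 342 = 0  ⇒  r_C2 = 18 (r>0 drops 1)
2. [ext C2·C3]  r_C2² + 22r_C2 − 720 = 0  ⇒  r_C2 = 18 (r>0 drops 1)

18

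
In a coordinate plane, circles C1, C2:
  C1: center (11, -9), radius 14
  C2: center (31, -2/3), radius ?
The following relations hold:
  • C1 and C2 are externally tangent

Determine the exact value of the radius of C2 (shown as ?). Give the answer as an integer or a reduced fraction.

23/3

1. [ext C1·C2]  r_C2² + 28r_C2 − 2461/9 = 0  ⇒  r_C2 = 23/3 (r>0 drops 1)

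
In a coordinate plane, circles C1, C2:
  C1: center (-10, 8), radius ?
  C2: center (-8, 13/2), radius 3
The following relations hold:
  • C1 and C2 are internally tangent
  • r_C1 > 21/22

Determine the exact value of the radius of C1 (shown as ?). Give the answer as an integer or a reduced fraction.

1. [int C1,C2]  r_C1² − 6r_C1 + 11/4 = 0  ⇒  r_C1 = 1/2 or 11/2
2. given r_C1 > 21/22: keep 11/2

11/2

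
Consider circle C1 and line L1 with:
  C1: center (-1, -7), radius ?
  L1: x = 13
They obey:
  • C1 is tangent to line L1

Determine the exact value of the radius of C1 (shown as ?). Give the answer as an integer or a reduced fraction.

14

1. [C1‖L1]  r_C1² − 196 = 0  ⇒  r_C1 = 14 (r>0 drops 1)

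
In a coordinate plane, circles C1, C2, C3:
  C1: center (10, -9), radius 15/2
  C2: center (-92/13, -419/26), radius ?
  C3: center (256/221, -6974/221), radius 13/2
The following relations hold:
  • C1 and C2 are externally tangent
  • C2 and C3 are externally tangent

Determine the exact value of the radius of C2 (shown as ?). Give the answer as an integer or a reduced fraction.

1. [ext C1·C2]  r_C2² + 15r_C2 − 286 = 0  ⇒  r_C2 = 11 (r>0 drops 1)
2. [ext C2·C3]  r_C2² + 13r_C2 − 264 = 0  ⇒  r_C2 = 11 (r>0 drops 1)

11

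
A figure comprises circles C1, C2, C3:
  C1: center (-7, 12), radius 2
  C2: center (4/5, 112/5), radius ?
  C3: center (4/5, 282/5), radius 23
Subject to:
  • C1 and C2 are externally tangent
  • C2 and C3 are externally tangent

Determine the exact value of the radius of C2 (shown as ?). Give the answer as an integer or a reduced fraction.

1. [ext C1·C2]  r_C2² + 4r_C2 − 165 = 0  ⇒  r_C2 = 11 (r>0 drops 1)
2. [ext C2·C3]  r_C2² + 46r_C2 − 627 = 0  ⇒  r_C2 = 11 (r>0 drops 1)

11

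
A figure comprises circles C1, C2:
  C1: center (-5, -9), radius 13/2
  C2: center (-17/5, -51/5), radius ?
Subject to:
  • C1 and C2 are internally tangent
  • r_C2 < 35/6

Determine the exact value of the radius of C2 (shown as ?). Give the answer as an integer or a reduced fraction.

9/2

1. [int C1,C2]  r_C2² − 13r_C2 + 153/4 = 0  ⇒  r_C2 = 9/2 or 17/2
2. given r_C2 < 35/6: keep 9/2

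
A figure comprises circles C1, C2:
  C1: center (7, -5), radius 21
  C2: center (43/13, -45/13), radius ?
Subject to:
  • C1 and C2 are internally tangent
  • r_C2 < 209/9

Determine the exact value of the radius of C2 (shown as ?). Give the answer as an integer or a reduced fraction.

17

1. [int C1,C2]  r_C2² − 42r_C2 + 425 = 0  ⇒  r_C2 = 17 or 25
2. given r_C2 < 209/9: keep 17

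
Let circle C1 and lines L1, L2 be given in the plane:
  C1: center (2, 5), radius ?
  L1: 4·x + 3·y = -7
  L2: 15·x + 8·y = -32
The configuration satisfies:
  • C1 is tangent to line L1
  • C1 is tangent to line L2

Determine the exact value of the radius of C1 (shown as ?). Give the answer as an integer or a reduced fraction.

1. [C1‖L1]  r_C1² − 36 = 0  ⇒  r_C1 = 6 (r>0 drops 1)
2. [C1‖L2]  r_C1² − 36 = 0  ⇒  r_C1 = 6 (r>0 drops 1)

6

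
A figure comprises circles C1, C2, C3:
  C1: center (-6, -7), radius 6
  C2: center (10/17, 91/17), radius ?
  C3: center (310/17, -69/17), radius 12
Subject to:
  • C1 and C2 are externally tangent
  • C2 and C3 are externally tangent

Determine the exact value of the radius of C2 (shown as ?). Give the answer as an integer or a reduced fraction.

8

1. [ext C1·C2]  r_C2² + 12r_C2 − 160 = 0  ⇒  r_C2 = 8 (r>0 drops 1)
2. [ext C2·C3]  r_C2² + 24r_C2 − 256 = 0  ⇒  r_C2 = 8 (r>0 drops 1)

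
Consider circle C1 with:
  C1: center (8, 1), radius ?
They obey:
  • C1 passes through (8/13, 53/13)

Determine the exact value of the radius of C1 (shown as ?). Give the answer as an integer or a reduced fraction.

1. [C1∋P]  r_C1² − 64 = 0  ⇒  r_C1 = 8 (r>0 drops 1)

8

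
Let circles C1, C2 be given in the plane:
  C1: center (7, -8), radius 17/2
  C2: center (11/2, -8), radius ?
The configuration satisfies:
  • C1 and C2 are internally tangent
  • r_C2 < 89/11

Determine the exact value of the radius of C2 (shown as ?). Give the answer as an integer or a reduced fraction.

7

1. [int C1,C2]  r_C2² − 17r_C2 + 70 = 0  ⇒  r_C2 = 7 or 10
2. given r_C2 < 89/11: keep 7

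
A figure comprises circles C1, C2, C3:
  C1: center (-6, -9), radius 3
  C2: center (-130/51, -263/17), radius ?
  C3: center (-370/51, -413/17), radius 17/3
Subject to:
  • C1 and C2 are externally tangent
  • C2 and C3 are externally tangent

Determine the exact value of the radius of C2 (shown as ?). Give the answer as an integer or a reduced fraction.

13/3

1. [ext C1·C2]  r_C2² + 6r_C2 − 403/9 = 0  ⇒  r_C2 = 13/3 (r>0 drops 1)
2. [ext C2·C3]  r_C2² + (34/3)r_C2 − 611/9 = 0  ⇒  r_C2 = 13/3 (r>0 drops 1)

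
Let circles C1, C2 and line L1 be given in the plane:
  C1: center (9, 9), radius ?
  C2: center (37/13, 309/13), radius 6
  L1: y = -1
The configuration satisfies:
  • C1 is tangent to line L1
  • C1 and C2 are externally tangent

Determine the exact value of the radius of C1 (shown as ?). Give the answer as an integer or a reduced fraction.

1. [C1‖L1]  r_C1² − 100 = 0  ⇒  r_C1 = 10 (r>0 drops 1)
2. [ext C1·C2]  r_C1² + 12r_C1 − 220 = 0  ⇒  r_C1 = 10 (r>0 drops 1)

10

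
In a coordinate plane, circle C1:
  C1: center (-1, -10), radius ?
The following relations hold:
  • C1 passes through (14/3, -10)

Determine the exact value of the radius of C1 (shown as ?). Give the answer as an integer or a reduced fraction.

1. [C1∋P]  r_C1² − 289/9 = 0  ⇒  r_C1 = 17/3 (r>0 drops 1)

17/3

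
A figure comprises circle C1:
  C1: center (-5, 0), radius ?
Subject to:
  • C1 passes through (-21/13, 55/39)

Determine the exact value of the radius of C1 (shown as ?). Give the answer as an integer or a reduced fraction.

11/3

1. [C1∋P]  r_C1² − 121/9 = 0  ⇒  r_C1 = 11/3 (r>0 drops 1)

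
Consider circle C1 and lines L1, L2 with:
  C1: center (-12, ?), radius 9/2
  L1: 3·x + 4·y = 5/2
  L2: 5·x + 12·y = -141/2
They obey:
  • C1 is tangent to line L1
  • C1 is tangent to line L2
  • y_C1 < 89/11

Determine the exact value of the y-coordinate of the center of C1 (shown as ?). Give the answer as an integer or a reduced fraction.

4

1. [C1‖L1]  y_C1² − (77/4)y_C1 + 61 = 0  ⇒  y_C1 = 4 or 61/4
2. [C1‖L2]  y_C1² + (7/4)y_C1 − 23 = 0  ⇒  y_C1 = -23/4 or 4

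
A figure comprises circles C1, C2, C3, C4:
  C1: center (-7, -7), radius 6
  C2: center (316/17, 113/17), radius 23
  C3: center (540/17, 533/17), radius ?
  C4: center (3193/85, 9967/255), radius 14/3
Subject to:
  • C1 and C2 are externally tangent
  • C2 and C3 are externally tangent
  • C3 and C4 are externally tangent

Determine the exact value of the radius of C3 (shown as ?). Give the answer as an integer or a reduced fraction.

5

1. [ext C2·C3]  r_C3² + 46r_C3 − 255 = 0  ⇒  r_C3 = 5 (r>0 drops 1)
2. [ext C3·C4]  r_C3² + (28/3)r_C3 − 215/3 = 0  ⇒  r_C3 = 5 (r>0 drops 1)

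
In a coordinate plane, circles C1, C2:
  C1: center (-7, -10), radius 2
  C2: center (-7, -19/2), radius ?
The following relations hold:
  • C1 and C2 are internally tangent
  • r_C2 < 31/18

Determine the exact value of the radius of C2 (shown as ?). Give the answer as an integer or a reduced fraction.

3/2

1. [int C1,C2]  r_C2² − 4r_C2 + 15/4 = 0  ⇒  r_C2 = 3/2 or 5/2
2. given r_C2 < 31/18: keep 3/2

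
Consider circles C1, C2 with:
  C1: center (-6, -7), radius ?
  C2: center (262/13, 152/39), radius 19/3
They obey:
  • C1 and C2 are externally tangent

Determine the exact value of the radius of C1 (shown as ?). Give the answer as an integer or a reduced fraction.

1. [ext C1·C2]  r_C1² + (38/3)r_C1 − 2288/3 = 0  ⇒  r_C1 = 22 (r>0 drops 1)

22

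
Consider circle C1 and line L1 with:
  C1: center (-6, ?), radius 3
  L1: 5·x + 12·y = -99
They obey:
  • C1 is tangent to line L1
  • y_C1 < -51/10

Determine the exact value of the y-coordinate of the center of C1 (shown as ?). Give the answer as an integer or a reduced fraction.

1. [C1‖L1]  y_C1² + (23/2)y_C1 + 45/2 = 0  ⇒  y_C1 = -9 or -5/2
2. given y_C1 < -51/10: keep -9

-9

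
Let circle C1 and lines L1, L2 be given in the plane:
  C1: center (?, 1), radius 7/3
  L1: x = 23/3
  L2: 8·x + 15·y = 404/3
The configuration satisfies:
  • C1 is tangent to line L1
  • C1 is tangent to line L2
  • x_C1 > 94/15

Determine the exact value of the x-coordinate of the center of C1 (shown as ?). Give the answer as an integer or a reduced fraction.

1. [C1‖L1]  x_C1² − (46/3)x_C1 + 160/3 = 0  ⇒  x_C1 = 16/3 or 10
2. [C1‖L2]  x_C1² − (359/12)x_C1 + 1195/6 = 0  ⇒  x_C1 = 10 or 239/12

10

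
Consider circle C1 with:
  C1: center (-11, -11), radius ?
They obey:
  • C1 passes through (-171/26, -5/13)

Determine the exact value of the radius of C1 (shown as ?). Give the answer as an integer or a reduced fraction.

1. [C1∋P]  r_C1² − 529/4 = 0  ⇒  r_C1 = 23/2 (r>0 drops 1)

23/2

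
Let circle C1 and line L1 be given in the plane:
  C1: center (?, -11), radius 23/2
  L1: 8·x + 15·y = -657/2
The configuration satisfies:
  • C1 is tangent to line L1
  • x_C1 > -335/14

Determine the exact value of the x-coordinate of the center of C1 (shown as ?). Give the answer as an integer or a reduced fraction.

4

1. [C1‖L1]  x_C1² + (327/8)x_C1 − 359/2 = 0  ⇒  x_C1 = -359/8 or 4
2. given x_C1 > -335/14: keep 4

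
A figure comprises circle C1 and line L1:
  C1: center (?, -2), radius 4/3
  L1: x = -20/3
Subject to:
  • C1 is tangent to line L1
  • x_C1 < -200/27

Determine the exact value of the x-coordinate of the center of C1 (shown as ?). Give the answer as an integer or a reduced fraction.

-8

1. [C1‖L1]  x_C1² + (40/3)x_C1 + 128/3 = 0  ⇒  x_C1 = -8 or -16/3
2. given x_C1 < -200/27: keep -8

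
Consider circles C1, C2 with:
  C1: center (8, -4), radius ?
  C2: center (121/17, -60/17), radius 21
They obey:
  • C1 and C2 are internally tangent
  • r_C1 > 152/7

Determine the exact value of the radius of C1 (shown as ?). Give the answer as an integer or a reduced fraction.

22

1. [int C1,C2]  r_C1² − 42r_C1 + 440 = 0  ⇒  r_C1 = 20 or 22
2. given r_C1 > 152/7: keep 22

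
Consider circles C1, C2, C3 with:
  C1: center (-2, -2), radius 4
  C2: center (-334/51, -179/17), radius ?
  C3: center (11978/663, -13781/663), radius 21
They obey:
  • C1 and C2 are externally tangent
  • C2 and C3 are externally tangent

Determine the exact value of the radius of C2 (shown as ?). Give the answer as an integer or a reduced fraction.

17/3

1. [ext C1·C2]  r_C2² + 8r_C2 − 697/9 = 0  ⇒  r_C2 = 17/3 (r>0 drops 1)
2. [ext C2·C3]  r_C2² + 42r_C2 − 2431/9 = 0  ⇒  r_C2 = 17/3 (r>0 drops 1)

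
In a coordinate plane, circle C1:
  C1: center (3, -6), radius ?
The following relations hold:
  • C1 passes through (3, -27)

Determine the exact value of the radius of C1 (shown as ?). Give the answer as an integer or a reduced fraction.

21

1. [C1∋P]  r_C1² − 441 = 0  ⇒  r_C1 = 21 (r>0 drops 1)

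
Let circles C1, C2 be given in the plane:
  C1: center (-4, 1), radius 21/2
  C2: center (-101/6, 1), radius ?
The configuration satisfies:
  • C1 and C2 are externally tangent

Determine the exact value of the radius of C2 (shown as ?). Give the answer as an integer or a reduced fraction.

7/3

1. [ext C1·C2]  r_C2² + 21r_C2 − 490/9 = 0  ⇒  r_C2 = 7/3 (r>0 drops 1)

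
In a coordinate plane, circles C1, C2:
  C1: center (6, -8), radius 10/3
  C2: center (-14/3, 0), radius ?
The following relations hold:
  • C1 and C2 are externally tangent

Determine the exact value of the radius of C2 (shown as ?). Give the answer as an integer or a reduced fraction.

1. [ext C1·C2]  r_C2² + (20/3)r_C2 − 500/3 = 0  ⇒  r_C2 = 10 (r>0 drops 1)

10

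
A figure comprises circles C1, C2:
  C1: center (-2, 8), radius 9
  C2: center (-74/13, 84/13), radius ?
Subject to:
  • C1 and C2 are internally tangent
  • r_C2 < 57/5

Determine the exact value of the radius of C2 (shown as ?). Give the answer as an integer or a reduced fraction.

1. [int C1,C2]  r_C2² − 18r_C2 + 65 = 0  ⇒  r_C2 = 5 or 13
2. given r_C2 < 57/5: keep 5

5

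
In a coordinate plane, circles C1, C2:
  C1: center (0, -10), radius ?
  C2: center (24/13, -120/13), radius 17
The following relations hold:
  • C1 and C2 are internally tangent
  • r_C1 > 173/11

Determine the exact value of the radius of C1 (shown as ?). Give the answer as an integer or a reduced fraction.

1. [int C1,C2]  r_C1² − 34r_C1 + 285 = 0  ⇒  r_C1 = 15 or 19
2. given r_C1 > 173/11: keep 19

19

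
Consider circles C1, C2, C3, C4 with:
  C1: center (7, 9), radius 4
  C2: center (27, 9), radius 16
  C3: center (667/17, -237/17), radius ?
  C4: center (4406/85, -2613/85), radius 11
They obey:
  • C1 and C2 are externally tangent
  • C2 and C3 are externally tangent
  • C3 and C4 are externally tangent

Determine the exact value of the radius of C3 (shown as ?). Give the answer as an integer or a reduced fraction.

1. [ext C2·C3]  r_C3² + 32r_C3 − 420 = 0  ⇒  r_C3 = 10 (r>0 drops 1)
2. [ext C3·C4]  r_C3² + 22r_C3 − 320 = 0  ⇒  r_C3 = 10 (r>0 drops 1)

10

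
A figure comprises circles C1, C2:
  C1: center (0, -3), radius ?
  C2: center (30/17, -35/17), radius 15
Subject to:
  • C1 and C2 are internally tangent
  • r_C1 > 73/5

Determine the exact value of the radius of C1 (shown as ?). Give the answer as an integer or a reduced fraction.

1. [int C1,C2]  r_C1² − 30r_C1 + 221 = 0  ⇒  r_C1 = 13 or 17
2. given r_C1 > 73/5: keep 17

17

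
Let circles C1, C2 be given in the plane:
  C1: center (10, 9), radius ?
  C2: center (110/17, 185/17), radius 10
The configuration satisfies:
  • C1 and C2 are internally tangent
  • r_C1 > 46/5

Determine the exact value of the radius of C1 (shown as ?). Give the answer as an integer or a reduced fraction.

14

1. [int C1,C2]  r_C1² − 20r_C1 + 84 = 0  ⇒  r_C1 = 6 or 14
2. given r_C1 > 46/5: keep 14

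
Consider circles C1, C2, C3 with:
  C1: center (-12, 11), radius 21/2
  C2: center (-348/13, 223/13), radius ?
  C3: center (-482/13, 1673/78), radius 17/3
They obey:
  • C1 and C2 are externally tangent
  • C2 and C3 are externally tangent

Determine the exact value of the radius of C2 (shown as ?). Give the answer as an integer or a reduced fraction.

11/2

1. [ext C1·C2]  r_C2² + 21r_C2 − 583/4 = 0  ⇒  r_C2 = 11/2 (r>0 drops 1)
2. [ext C2·C3]  r_C2² + (34/3)r_C2 − 1111/12 = 0  ⇒  r_C2 = 11/2 (r>0 drops 1)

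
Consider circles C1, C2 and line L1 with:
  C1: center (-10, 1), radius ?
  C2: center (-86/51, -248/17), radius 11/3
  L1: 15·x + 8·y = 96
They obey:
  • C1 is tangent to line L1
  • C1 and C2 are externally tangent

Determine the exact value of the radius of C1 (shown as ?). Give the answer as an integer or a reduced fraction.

14

1. [C1‖L1]  r_C1² − 196 = 0  ⇒  r_C1 = 14 (r>0 drops 1)
2. [ext C1·C2]  r_C1² + (22/3)r_C1 − 896/3 = 0  ⇒  r_C1 = 14 (r>0 drops 1)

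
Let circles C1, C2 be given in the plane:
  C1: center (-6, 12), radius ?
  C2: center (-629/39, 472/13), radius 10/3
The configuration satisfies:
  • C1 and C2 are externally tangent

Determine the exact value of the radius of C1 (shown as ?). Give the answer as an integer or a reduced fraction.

23

1. [ext C1·C2]  r_C1² + (20/3)r_C1 − 2047/3 = 0  ⇒  r_C1 = 23 (r>0 drops 1)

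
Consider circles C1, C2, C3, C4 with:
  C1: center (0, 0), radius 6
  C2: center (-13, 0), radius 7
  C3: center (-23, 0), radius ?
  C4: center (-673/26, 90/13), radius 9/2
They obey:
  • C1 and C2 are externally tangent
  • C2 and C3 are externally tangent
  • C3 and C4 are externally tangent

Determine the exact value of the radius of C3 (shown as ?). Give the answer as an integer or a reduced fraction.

3

1. [ext C2·C3]  r_C3² + 14r_C3 − 51 = 0  ⇒  r_C3 = 3 (r>0 drops 1)
2. [ext C3·C4]  r_C3² + 9r_C3 − 36 = 0  ⇒  r_C3 = 3 (r>0 drops 1)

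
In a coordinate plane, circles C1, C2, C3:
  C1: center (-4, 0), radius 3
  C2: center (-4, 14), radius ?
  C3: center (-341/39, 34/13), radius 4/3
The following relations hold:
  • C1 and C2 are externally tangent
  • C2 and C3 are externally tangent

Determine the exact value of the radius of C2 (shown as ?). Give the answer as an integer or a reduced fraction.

1. [ext C1·C2]  r_C2² + 6r_C2 − 187 = 0  ⇒  r_C2 = 11 (r>0 drops 1)
2. [ext C2·C3]  r_C2² + (8/3)r_C2 − 451/3 = 0  ⇒  r_C2 = 11 (r>0 drops 1)

11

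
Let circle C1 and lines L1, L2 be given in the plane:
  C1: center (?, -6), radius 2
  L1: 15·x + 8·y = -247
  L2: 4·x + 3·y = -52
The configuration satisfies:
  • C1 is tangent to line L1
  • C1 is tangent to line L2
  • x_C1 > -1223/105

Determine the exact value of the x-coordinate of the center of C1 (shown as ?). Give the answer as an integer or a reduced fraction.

1. [C1‖L1]  x_C1² + (398/15)x_C1 + 2563/15 = 0  ⇒  x_C1 = -233/15 or -11
2. [C1‖L2]  x_C1² + 17x_C1 + 66 = 0  ⇒  x_C1 = -11 or -6

-11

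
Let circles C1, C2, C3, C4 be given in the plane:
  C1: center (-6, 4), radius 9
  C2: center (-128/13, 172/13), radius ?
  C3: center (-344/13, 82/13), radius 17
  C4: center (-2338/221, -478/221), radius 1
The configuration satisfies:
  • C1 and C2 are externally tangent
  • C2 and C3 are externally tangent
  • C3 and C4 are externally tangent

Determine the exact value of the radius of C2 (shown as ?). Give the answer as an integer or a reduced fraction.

1

1. [ext C1·C2]  r_C2² + 18r_C2 − 19 = 0  ⇒  r_C2 = 1 (r>0 drops 1)
2. [ext C2·C3]  r_C2² + 34r_C2 − 35 = 0  ⇒  r_C2 = 1 (r>0 drops 1)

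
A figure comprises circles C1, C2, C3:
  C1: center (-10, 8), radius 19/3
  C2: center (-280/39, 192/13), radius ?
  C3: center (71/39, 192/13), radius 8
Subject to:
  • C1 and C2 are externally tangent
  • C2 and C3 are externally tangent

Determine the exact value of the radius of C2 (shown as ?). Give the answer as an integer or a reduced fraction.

1. [ext C1·C2]  r_C2² + (38/3)r_C2 − 41/3 = 0  ⇒  r_C2 = 1 (r>0 drops 1)
2. [ext C2·C3]  r_C2² + 16r_C2 − 17 = 0  ⇒  r_C2 = 1 (r>0 drops 1)

1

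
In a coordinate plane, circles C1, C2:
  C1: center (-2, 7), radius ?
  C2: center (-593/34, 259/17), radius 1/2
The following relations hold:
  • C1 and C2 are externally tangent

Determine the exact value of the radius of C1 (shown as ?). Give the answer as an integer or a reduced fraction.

1. [ext C1·C2]  r_C1² + 1r_C1 − 306 = 0  ⇒  r_C1 = 17 (r>0 drops 1)

17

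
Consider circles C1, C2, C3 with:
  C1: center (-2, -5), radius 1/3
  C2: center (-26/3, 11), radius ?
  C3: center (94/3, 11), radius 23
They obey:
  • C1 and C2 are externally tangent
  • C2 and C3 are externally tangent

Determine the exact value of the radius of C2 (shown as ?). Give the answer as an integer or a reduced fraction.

1. [ext C1·C2]  r_C2² + (2/3)r_C2 − 901/3 = 0  ⇒  r_C2 = 17 (r>0 drops 1)
2. [ext C2·C3]  r_C2² + 46r_C2 − 1071 = 0  ⇒  r_C2 = 17 (r>0 drops 1)

17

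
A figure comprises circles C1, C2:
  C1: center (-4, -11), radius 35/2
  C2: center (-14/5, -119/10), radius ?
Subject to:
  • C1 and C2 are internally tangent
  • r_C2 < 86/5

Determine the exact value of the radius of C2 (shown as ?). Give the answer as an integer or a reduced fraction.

16

1. [int C1,C2]  r_C2² − 35r_C2 + 304 = 0  ⇒  r_C2 = 16 or 19
2. given r_C2 < 86/5: keep 16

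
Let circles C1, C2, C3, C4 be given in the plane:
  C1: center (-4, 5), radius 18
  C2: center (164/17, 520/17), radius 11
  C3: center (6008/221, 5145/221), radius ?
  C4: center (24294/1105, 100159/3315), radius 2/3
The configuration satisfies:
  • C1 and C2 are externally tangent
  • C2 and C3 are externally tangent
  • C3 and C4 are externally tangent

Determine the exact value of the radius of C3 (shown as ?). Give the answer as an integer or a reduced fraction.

8

1. [ext C2·C3]  r_C3² + 22r_C3 − 240 = 0  ⇒  r_C3 = 8 (r>0 drops 1)
2. [ext C3·C4]  r_C3² + (4/3)r_C3 − 224/3 = 0  ⇒  r_C3 = 8 (r>0 drops 1)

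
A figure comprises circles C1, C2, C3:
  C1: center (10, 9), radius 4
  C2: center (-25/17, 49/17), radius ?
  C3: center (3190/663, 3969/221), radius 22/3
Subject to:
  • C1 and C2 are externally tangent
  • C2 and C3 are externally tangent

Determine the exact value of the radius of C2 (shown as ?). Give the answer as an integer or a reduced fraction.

1. [ext C1·C2]  r_C2² + 8r_C2 − 153 = 0  ⇒  r_C2 = 9 (r>0 drops 1)
2. [ext C2·C3]  r_C2² + (44/3)r_C2 − 213 = 0  ⇒  r_C2 = 9 (r>0 drops 1)

9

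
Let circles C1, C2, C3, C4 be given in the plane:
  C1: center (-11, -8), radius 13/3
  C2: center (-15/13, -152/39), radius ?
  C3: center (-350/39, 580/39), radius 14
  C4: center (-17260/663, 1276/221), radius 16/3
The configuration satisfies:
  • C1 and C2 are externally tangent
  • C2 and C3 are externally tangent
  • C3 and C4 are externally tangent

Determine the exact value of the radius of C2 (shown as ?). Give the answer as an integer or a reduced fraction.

19/3

1. [ext C1·C2]  r_C2² + (26/3)r_C2 − 95 = 0  ⇒  r_C2 = 19/3 (r>0 drops 1)
2. [ext C2·C3]  r_C2² + 28r_C2 − 1957/9 = 0  ⇒  r_C2 = 19/3 (r>0 drops 1)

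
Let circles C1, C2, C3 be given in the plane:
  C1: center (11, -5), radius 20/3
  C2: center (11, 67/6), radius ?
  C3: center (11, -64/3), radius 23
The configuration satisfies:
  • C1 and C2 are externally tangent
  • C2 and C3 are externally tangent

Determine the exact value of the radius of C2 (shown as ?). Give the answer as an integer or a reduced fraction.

1. [ext C1·C2]  r_C2² + (40/3)r_C2 − 2603/12 = 0  ⇒  r_C2 = 19/2 (r>0 drops 1)
2. [ext C2·C3]  r_C2² + 46r_C2 − 2109/4 = 0  ⇒  r_C2 = 19/2 (r>0 drops 1)

19/2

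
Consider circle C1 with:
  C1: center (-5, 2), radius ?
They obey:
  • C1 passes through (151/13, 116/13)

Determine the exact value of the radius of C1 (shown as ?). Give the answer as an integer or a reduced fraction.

18

1. [C1∋P]  r_C1² − 324 = 0  ⇒  r_C1 = 18 (r>0 drops 1)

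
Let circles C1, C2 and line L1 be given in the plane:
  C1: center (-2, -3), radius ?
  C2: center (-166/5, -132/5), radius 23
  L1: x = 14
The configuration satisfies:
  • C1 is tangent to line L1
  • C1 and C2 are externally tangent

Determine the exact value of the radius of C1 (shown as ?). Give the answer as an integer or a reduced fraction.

16

1. [C1‖L1]  r_C1² − 256 = 0  ⇒  r_C1 = 16 (r>0 drops 1)
2. [ext C1·C2]  r_C1² + 46r_C1 − 992 = 0  ⇒  r_C1 = 16 (r>0 drops 1)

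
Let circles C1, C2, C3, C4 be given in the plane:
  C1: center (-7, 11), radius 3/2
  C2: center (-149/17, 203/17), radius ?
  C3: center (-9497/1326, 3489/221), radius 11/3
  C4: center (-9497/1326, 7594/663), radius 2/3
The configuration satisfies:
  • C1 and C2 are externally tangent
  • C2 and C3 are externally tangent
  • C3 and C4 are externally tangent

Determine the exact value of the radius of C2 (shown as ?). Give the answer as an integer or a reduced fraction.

1/2

1. [ext C1·C2]  r_C2² + 3r_C2 − 7/4 = 0  ⇒  r_C2 = 1/2 (r>0 drops 1)
2. [ext C2·C3]  r_C2² + (22/3)r_C2 − 47/12 = 0  ⇒  r_C2 = 1/2 (r>0 drops 1)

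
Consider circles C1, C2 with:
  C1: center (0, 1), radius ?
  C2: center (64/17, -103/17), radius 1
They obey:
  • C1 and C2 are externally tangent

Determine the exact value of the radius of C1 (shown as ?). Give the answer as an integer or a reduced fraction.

1. [ext C1·C2]  r_C1² + 2r_C1 − 63 = 0  ⇒  r_C1 = 7 (r>0 drops 1)

7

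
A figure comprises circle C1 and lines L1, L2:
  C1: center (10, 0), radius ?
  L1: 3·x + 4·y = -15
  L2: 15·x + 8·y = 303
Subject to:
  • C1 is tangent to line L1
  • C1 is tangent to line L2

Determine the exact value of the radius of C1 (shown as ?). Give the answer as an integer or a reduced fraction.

1. [C1‖L1]  r_C1² − 81 = 0  ⇒  r_C1 = 9 (r>0 drops 1)
2. [C1‖L2]  r_C1² − 81 = 0  ⇒  r_C1 = 9 (r>0 drops 1)

9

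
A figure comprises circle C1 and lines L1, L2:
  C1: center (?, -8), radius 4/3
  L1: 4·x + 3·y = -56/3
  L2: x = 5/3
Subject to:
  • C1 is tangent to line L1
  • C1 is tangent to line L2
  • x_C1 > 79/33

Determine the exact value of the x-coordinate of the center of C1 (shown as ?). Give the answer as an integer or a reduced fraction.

3

1. [C1‖L1]  x_C1² − (8/3)x_C1 − 1 = 0  ⇒  x_C1 = -1/3 or 3
2. [C1‖L2]  x_C1² − (10/3)x_C1 + 1 = 0  ⇒  x_C1 = 1/3 or 3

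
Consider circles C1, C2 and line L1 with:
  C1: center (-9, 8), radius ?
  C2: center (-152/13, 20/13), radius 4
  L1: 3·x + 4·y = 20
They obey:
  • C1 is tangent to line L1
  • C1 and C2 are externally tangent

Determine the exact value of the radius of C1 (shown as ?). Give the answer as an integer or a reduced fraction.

1. [C1‖L1]  r_C1² − 9 = 0  ⇒  r_C1 = 3 (r>0 drops 1)
2. [ext C1·C2]  r_C1² + 8r_C1 − 33 = 0  ⇒  r_C1 = 3 (r>0 drops 1)

3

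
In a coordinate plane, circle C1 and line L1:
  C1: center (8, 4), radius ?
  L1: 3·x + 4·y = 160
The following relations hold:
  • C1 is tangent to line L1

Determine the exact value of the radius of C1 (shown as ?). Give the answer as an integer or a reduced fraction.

1. [C1‖L1]  r_C1² − 576 = 0  ⇒  r_C1 = 24 (r>0 drops 1)

24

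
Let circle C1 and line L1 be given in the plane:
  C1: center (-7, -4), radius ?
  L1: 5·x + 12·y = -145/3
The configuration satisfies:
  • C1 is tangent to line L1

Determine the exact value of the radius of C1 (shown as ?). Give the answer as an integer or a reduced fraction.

1. [C1‖L1]  r_C1² − 64/9 = 0  ⇒  r_C1 = 8/3 (r>0 drops 1)

8/3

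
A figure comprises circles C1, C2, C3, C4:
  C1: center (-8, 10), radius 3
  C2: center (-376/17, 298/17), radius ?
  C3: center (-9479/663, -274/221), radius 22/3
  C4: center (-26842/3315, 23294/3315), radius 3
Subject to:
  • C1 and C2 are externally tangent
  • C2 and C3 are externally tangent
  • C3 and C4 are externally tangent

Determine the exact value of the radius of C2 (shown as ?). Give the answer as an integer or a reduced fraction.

13

1. [ext C1·C2]  r_C2² + 6r_C2 − 247 = 0  ⇒  r_C2 = 13 (r>0 drops 1)
2. [ext C2·C3]  r_C2² + (44/3)r_C2 − 1079/3 = 0  ⇒  r_C2 = 13 (r>0 drops 1)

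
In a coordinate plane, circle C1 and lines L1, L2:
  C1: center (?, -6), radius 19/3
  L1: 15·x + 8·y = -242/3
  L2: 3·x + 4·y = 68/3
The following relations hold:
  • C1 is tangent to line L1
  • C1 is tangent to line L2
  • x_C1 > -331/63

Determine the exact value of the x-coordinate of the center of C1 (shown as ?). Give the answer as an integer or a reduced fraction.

5

1. [C1‖L1]  x_C1² + (196/45)x_C1 − 421/9 = 0  ⇒  x_C1 = -421/45 or 5
2. [C1‖L2]  x_C1² − (280/9)x_C1 + 1175/9 = 0  ⇒  x_C1 = 5 or 235/9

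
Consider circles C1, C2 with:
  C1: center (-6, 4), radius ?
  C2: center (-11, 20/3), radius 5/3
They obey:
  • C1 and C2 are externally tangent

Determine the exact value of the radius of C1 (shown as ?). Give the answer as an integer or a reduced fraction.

1. [ext C1·C2]  r_C1² + (10/3)r_C1 − 88/3 = 0  ⇒  r_C1 = 4 (r>0 drops 1)

4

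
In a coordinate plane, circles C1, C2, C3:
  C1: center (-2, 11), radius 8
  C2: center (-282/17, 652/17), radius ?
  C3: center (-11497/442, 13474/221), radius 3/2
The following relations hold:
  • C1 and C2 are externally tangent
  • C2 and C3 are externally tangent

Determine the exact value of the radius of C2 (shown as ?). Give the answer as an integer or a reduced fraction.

23

1. [ext C1·C2]  r_C2² + 16r_C2 − 897 = 0  ⇒  r_C2 = 23 (r>0 drops 1)
2. [ext C2·C3]  r_C2² + 3r_C2 − 598 = 0  ⇒  r_C2 = 23 (r>0 drops 1)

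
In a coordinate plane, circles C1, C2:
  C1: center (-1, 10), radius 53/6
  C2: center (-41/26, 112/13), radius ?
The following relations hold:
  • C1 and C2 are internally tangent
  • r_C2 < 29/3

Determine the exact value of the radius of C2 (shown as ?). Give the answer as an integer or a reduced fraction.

1. [int C1,C2]  r_C2² − (53/3)r_C2 + 682/9 = 0  ⇒  r_C2 = 22/3 or 31/3
2. given r_C2 < 29/3: keep 22/3

22/3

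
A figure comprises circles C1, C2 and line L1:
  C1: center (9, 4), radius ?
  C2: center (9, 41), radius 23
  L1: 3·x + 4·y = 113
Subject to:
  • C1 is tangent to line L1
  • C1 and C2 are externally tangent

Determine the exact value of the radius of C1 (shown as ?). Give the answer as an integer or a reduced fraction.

1. [C1‖L1]  r_C1² − 196 = 0  ⇒  r_C1 = 14 (r>0 drops 1)
2. [ext C1·C2]  r_C1² + 46r_C1 − 840 = 0  ⇒  r_C1 = 14 (r>0 drops 1)

14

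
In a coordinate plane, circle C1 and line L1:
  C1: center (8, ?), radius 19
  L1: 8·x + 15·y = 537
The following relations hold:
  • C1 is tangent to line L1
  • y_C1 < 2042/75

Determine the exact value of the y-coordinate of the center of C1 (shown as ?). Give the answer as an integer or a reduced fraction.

1. [C1‖L1]  y_C1² − (946/15)y_C1 + 1592/3 = 0  ⇒  y_C1 = 10 or 796/15
2. given y_C1 < 2042/75: keep 10

10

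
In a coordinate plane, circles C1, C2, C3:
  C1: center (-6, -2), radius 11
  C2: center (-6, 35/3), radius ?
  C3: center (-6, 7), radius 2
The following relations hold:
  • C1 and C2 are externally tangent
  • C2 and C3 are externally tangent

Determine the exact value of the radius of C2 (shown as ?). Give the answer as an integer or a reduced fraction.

8/3

1. [ext C1·C2]  r_C2² + 22r_C2 − 592/9 = 0  ⇒  r_C2 = 8/3 (r>0 drops 1)
2. [ext C2·C3]  r_C2² + 4r_C2 − 160/9 = 0  ⇒  r_C2 = 8/3 (r>0 drops 1)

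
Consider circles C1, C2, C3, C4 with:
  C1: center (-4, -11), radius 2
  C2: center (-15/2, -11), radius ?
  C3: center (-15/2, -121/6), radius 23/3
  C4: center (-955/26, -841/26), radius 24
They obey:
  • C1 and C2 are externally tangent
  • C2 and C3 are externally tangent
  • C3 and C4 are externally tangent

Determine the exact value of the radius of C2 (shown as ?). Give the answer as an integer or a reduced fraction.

3/2

1. [ext C1·C2]  r_C2² + 4r_C2 − 33/4 = 0  ⇒  r_C2 = 3/2 (r>0 drops 1)
2. [ext C2·C3]  r_C2² + (46/3)r_C2 − 101/4 = 0  ⇒  r_C2 = 3/2 (r>0 drops 1)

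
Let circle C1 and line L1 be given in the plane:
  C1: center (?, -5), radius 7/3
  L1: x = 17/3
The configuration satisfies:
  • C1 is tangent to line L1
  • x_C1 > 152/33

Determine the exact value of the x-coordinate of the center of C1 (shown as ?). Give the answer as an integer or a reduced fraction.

1. [C1‖L1]  x_C1² − (34/3)x_C1 + 80/3 = 0  ⇒  x_C1 = 10/3 or 8
2. given x_C1 > 152/33: keep 8

8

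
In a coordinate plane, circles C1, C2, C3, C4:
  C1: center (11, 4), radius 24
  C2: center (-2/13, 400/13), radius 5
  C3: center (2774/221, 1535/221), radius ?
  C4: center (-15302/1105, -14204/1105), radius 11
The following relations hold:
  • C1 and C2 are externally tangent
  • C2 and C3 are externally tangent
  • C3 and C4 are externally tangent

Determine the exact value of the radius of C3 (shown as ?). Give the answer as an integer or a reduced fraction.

1. [ext C2·C3]  r_C3² + 10r_C3 − 704 = 0  ⇒  r_C3 = 22 (r>0 drops 1)
2. [ext C3·C4]  r_C3² + 22r_C3 − 968 = 0  ⇒  r_C3 = 22 (r>0 drops 1)

22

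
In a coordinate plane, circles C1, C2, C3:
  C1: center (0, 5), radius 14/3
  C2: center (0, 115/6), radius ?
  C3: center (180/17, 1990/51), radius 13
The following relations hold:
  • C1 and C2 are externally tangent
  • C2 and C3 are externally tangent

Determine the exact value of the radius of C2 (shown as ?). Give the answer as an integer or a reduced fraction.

19/2

1. [ext C1·C2]  r_C2² + (28/3)r_C2 − 2147/12 = 0  ⇒  r_C2 = 19/2 (r>0 drops 1)
2. [ext C2·C3]  r_C2² + 26r_C2 − 1349/4 = 0  ⇒  r_C2 = 19/2 (r>0 drops 1)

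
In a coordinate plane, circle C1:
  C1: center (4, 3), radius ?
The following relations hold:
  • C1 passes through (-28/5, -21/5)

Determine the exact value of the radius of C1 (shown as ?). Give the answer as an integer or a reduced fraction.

1. [C1∋P]  r_C1² − 144 = 0  ⇒  r_C1 = 12 (r>0 drops 1)

12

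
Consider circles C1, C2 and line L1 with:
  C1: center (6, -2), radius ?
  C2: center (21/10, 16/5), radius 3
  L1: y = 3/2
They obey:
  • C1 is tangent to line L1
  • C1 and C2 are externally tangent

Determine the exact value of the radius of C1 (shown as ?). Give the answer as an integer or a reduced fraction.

1. [C1‖L1]  r_C1² − 49/4 = 0  ⇒  r_C1 = 7/2 (r>0 drops 1)
2. [ext C1·C2]  r_C1² + 6r_C1 − 133/4 = 0  ⇒  r_C1 = 7/2 (r>0 drops 1)

7/2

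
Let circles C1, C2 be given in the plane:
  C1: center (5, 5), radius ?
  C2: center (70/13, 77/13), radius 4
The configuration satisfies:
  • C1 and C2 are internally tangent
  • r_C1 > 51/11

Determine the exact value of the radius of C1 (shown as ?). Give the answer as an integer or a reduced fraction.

1. [int C1,C2]  r_C1² − 8r_C1 + 15 = 0  ⇒  r_C1 = 3 or 5
2. given r_C1 > 51/11: keep 5

5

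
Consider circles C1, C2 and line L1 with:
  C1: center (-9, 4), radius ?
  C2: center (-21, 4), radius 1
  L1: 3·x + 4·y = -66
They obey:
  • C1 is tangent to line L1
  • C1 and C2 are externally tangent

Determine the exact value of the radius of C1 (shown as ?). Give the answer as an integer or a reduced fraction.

11

1. [C1‖L1]  r_C1² − 121 = 0  ⇒  r_C1 = 11 (r>0 drops 1)
2. [ext C1·C2]  r_C1² + 2r_C1 − 143 = 0  ⇒  r_C1 = 11 (r>0 drops 1)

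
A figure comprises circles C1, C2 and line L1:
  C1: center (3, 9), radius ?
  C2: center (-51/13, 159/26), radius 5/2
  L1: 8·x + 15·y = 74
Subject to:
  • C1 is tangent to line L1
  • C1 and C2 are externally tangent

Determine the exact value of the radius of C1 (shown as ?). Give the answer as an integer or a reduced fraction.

1. [C1‖L1]  r_C1² − 25 = 0  ⇒  r_C1 = 5 (r>0 drops 1)
2. [ext C1·C2]  r_C1² + 5r_C1 − 50 = 0  ⇒  r_C1 = 5 (r>0 drops 1)

5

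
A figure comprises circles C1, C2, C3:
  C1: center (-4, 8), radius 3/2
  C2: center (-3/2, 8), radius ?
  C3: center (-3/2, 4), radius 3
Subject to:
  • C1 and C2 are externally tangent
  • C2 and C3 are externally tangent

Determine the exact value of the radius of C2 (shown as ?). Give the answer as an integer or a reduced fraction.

1. [ext C1·C2]  r_C2² + 3r_C2 − 4 = 0  ⇒  r_C2 = 1 (r>0 drops 1)
2. [ext C2·C3]  r_C2² + 6r_C2 − 7 = 0  ⇒  r_C2 = 1 (r>0 drops 1)

1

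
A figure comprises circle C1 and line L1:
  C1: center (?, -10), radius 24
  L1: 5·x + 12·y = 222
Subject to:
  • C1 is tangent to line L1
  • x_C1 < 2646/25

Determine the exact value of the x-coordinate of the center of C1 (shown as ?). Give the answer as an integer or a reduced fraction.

6

1. [C1‖L1]  x_C1² − (684/5)x_C1 + 3924/5 = 0  ⇒  x_C1 = 6 or 654/5
2. given x_C1 < 2646/25: keep 6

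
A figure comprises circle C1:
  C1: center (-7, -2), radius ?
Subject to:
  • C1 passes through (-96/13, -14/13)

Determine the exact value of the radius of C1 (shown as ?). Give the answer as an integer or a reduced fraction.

1. [C1∋P]  r_C1² − 1 = 0  ⇒  r_C1 = 1 (r>0 drops 1)

1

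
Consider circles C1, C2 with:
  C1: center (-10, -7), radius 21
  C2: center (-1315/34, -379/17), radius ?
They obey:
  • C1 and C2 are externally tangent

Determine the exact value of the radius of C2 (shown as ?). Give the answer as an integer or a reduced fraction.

1. [ext C1·C2]  r_C2² + 42r_C2 − 2461/4 = 0  ⇒  r_C2 = 23/2 (r>0 drops 1)

23/2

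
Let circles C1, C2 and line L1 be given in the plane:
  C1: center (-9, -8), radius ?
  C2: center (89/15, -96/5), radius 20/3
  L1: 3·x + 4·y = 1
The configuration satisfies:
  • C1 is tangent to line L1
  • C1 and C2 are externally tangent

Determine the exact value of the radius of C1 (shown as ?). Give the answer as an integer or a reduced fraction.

1. [C1‖L1]  r_C1² − 144 = 0  ⇒  r_C1 = 12 (r>0 drops 1)
2. [ext C1·C2]  r_C1² + (40/3)r_C1 − 304 = 0  ⇒  r_C1 = 12 (r>0 drops 1)

12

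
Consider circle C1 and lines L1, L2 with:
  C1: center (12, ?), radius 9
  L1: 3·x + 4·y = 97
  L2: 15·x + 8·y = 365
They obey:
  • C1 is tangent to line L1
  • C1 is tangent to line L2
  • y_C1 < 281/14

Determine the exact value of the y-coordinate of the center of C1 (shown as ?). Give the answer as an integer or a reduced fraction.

1. [C1‖L1]  y_C1² − (61/2)y_C1 + 106 = 0  ⇒  y_C1 = 4 or 53/2
2. [C1‖L2]  y_C1² − (185/4)y_C1 + 169 = 0  ⇒  y_C1 = 4 or 169/4

4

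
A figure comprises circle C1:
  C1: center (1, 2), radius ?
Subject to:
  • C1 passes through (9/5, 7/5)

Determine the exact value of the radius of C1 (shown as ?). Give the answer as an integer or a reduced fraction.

1. [C1∋P]  r_C1² − 1 = 0  ⇒  r_C1 = 1 (r>0 drops 1)

1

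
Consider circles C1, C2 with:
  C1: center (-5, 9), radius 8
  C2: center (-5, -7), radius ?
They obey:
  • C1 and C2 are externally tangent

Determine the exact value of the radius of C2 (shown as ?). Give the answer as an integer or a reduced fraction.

1. [ext C1·C2]  r_C2² + 16r_C2 − 192 = 0  ⇒  r_C2 = 8 (r>0 drops 1)

8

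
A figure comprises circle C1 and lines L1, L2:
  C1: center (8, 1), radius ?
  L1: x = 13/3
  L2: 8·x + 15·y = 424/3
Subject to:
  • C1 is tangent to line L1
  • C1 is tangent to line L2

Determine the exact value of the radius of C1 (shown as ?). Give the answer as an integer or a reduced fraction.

11/3

1. [C1‖L1]  r_C1² − 121/9 = 0  ⇒  r_C1 = 11/3 (r>0 drops 1)
2. [C1‖L2]  r_C1² − 121/9 = 0  ⇒  r_C1 = 11/3 (r>0 drops 1)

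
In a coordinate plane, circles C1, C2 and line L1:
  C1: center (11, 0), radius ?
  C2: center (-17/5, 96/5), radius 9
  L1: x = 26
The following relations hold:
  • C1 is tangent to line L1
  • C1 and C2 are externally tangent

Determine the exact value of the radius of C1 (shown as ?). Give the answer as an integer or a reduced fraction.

1. [C1‖L1]  r_C1² − 225 = 0  ⇒  r_C1 = 15 (r>0 drops 1)
2. [ext C1·C2]  r_C1² + 18r_C1 − 495 = 0  ⇒  r_C1 = 15 (r>0 drops 1)

15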